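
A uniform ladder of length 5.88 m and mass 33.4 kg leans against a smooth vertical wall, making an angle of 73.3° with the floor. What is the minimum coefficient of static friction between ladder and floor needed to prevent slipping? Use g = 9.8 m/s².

μ_min ≈ 0.15

Choose the foot of the ladder as the axis so the floor normal and friction both act there and drop out.
Ladder weight 33.4×9.8 = 327.3 N acts at 2.94 m along the ladder; its horizontal arm is 2.94·cos73.3° = 0.8448 m → τ = 276.5 N·m clockwise.
Wall normal N acts horizontally at the top; its moment arm is the height L sinθ = 5.88·sin73.3° = 5.632 m, counterclockwise.
Setting net torque to zero: N × 5.632 = 276.5 → N = 49.09 N.
ΣFx = 0 ⇒ f = N_wall = 49.09 N. ΣFy = 0 ⇒ N_floor = 327.3 N.
μ_min = f / N_floor = 49.09 / 327.3 = 0.15.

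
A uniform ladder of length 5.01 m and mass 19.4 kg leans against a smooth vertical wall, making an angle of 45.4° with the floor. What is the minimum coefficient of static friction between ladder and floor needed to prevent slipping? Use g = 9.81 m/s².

Taking torques about the foot of the ladder:
Ladder weight 19.4×9.81 = 190.3 N acts at 2.505 m along the ladder; its horizontal arm is 2.505·cos45.4° = 1.759 m → τ = 334.7 N·m clockwise.
Wall normal N acts horizontally at the top; its moment arm is the height L sinθ = 5.01·sin45.4° = 3.567 m, counterclockwise.
Balancing moments: N × 3.567 = 334.7, giving N = 93.83 N.
ΣFx = 0 ⇒ f = N_wall = 93.83 N. ΣFy = 0 ⇒ N_floor = 190.3 N.
μ_min = f / N_floor = 93.83 / 190.3 = 0.493.

μ_min ≈ 0.493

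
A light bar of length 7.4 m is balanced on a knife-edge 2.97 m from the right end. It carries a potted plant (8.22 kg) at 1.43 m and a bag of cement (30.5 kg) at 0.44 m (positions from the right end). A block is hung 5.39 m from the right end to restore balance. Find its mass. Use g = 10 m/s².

m ≈ 37.1 kg

Taking torques about the knife-edge (at 2.97 m from the right end):
Potted plant: 8.22 × 10 = 82.2 N down at 1.43 m → arm 1.54 m, τ = 82.2 × 1.54 = 126.6 N·m clockwise.
Bag of cement: 30.5 × 10 = 305 N down at 0.44 m → arm 2.53 m, τ = 305 × 2.53 = 771.6 N·m clockwise.
Net moment of known loads = 898.2 N·m clockwise.
An unknown mass m at 5.39 m has arm 2.42 m; its moment is m·g·2.42 counterclockwise.
Setting net torque to zero: m × 10 × 2.42 = 898.2 → m = 898.2 / (10 × 2.42) = 37.1 kg.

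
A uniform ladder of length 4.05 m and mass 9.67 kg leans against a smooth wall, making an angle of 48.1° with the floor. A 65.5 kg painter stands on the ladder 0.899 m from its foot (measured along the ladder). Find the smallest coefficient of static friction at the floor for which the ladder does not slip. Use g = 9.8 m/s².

μ_min ≈ 0.231

Take moments about the foot of the ladder.
Ladder weight 9.67×9.8 = 94.77 N acts at 2.025 m along the ladder; its horizontal arm is 2.025·cos48.1° = 1.352 m → τ = 128.1 N·m clockwise.
Painter: 65.5×9.8 = 641.9 N at 0.899 m → arm 0.6004 m → τ = 385.4 N·m clockwise.
Wall normal N acts horizontally at the top; its moment arm is the height L sinθ = 4.05·sin48.1° = 3.014 m, counterclockwise.
Balancing moments: N × 3.014 = 513.5, giving N = 170.4 N.
ΣFx = 0 ⇒ f = N_wall = 170.4 N. ΣFy = 0 ⇒ N_floor = 736.7 N.
μ_min = f / N_floor = 170.4 / 736.7 = 0.231.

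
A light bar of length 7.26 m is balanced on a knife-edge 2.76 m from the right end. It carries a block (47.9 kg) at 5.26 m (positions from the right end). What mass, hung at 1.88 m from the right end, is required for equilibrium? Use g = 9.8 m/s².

Sum moments about the knife-edge (at 2.76 m from the right end) (the support reaction has zero arm there).
Block: 47.9 × 9.8 = 469.4 N down at 5.26 m → arm 2.5 m, τ = 469.4 × 2.5 = 1174 N·m counterclockwise.
Net moment of known loads = 1174 N·m counterclockwise.
An unknown mass m at 1.88 m has arm 0.88 m; its moment is m·g·0.88 clockwise.
Στ = 0 ⇒ m × 9.8 × 0.88 = 1174 ⇒ m = 1174 / (9.8 × 0.88) = 136 kg.

m ≈ 136 kg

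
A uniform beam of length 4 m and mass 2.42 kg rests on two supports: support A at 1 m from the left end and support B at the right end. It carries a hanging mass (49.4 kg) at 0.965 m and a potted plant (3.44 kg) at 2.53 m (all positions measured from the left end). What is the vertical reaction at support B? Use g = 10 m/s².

R_B ≈ 19.8 N

Take moments about support A.
Beam weight: 2.42 × 10 = 24.2 N down at 2 m → arm 1 m, τ = 24.2 × 1 = 24.2 N·m clockwise.
Hanging mass: 49.4 × 10 = 494 N down at 0.965 m → arm 0.035 m, τ = 494 × 0.035 = 17.29 N·m counterclockwise.
Potted plant: 3.44 × 10 = 34.4 N down at 2.53 m → arm 1.53 m, τ = 34.4 × 1.53 = 52.63 N·m clockwise.
Net load moment about support A = 59.54 N·m clockwise.
Reaction R at support B is upward at 4 m, arm 3 m → moment R × 3 counterclockwise.
Setting net torque to zero: R × 3 = 59.54 → R = 19.8 N.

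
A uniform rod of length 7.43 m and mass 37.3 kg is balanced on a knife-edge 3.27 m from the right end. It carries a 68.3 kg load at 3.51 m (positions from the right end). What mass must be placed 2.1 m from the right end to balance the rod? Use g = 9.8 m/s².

About the knife-edge (at 3.27 m from the right end):
Beam weight: 37.3 × 9.8 = 365.5 N down at 3.715 m → arm 0.445 m, τ = 365.5 × 0.445 = 162.6 N·m counterclockwise.
Load: 68.3 × 9.8 = 669.3 N down at 3.51 m → arm 0.24 m, τ = 669.3 × 0.24 = 160.6 N·m counterclockwise.
Net moment of known loads = 323.2 N·m counterclockwise.
An unknown mass m at 2.1 m has arm 1.17 m; its moment is m·g·1.17 clockwise.
Setting net torque to zero: m × 9.8 × 1.17 = 323.2 → m = 323.2 / (9.8 × 1.17) = 28.2 kg.

m ≈ 28.2 kg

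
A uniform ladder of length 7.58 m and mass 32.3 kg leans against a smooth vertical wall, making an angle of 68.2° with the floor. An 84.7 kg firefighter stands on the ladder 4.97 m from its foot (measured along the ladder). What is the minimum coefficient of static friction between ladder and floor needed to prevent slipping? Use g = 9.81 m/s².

Sum moments about the foot of the ladder (the floor normal and friction both act there and drop out).
Ladder weight 32.3×9.81 = 316.9 N acts at 3.79 m along the ladder; its horizontal arm is 3.79·cos68.2° = 1.407 m → τ = 445.9 N·m clockwise.
Firefighter: 84.7×9.81 = 830.9 N at 4.97 m → arm 1.846 m → τ = 1534 N·m clockwise.
Wall normal N acts horizontally at the top; its moment arm is the height L sinθ = 7.58·sin68.2° = 7.038 m, counterclockwise.
Balancing moments: N × 7.038 = 1980, giving N = 281.3 N.
ΣFx = 0 ⇒ f = N_wall = 281.3 N. ΣFy = 0 ⇒ N_floor = 1148 N.
μ_min = f / N_floor = 281.3 / 1148 = 0.245.

μ_min ≈ 0.245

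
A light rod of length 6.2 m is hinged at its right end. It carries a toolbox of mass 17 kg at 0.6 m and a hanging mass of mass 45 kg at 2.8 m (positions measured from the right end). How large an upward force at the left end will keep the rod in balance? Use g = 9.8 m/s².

F ≈ 215 N

About the right end:
Toolbox: 17 × 9.8 = 166.6 N down at 0.6 m → arm 0.6 m, τ = 166.6 × 0.6 = 99.96 N·m counterclockwise.
Hanging mass: 45 × 9.8 = 441 N down at 2.8 m → arm 2.8 m, τ = 441 × 2.8 = 1235 N·m counterclockwise.
Net moment of the loads = 1335 N·m counterclockwise.
The upward force F acts at the left end, arm 6.2 m, giving F × 6.2 clockwise.
For rotational equilibrium, F × 6.2 = 1335, so F = 1335 / 6.2 = 215 N.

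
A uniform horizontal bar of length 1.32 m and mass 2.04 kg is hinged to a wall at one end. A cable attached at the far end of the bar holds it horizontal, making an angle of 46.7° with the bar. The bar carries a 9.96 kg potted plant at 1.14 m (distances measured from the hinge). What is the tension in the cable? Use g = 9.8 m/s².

T ≈ 130 N

Taking torques about the hinge:
Beam weight: 2.04 × 9.8 = 19.99 N down at 0.66 m → arm 0.66 m, τ = 19.99 × 0.66 = 13.19 N·m clockwise.
Potted plant: 9.96 × 9.8 = 97.61 N down at 1.14 m → arm 1.14 m, τ = 97.61 × 1.14 = 111.3 N·m clockwise.
Total clockwise load moment = 124.5 N·m.
The cable tension T acts at 1.32 m; only its component perpendicular to the bar, T sinθ, produces torque. sin 46.7° = 0.7278.
Setting net torque to zero: T × 1.32 × 0.7278 = 124.5 → T = 124.5 / 0.9607 = 130 N.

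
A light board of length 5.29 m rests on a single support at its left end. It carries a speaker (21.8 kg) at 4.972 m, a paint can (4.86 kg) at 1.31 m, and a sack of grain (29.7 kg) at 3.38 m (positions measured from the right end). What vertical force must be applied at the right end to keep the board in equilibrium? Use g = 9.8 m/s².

F ≈ 154 N

Sum moments about the left end (the unknown pivot reaction has zero arm there).
Speaker: 21.8 × 9.8 = 213.6 N down at 4.972 m → arm 0.318 m, τ = 213.6 × 0.318 = 67.92 N·m clockwise.
Paint can: 4.86 × 9.8 = 47.63 N down at 1.31 m → arm 3.98 m, τ = 47.63 × 3.98 = 189.6 N·m clockwise.
Sack of grain: 29.7 × 9.8 = 291.1 N down at 3.38 m → arm 1.91 m, τ = 291.1 × 1.91 = 556 N·m clockwise.
Net moment of the loads = 813.5 N·m clockwise.
The upward force F acts at the right end, arm 5.29 m, giving F × 5.29 counterclockwise.
Balancing moments: F × 5.29 = 813.5, giving F = 813.5 / 5.29 = 154 N.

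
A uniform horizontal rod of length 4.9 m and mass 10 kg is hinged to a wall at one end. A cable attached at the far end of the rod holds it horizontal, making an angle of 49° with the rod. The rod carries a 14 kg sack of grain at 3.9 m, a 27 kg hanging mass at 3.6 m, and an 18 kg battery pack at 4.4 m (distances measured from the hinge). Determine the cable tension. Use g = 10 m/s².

Take moments about the hinge.
Beam weight: 10 × 10 = 100 N down at 2.45 m → arm 2.45 m, τ = 100 × 2.45 = 245 N·m clockwise.
Sack of grain: 14 × 10 = 140 N down at 3.9 m → arm 3.9 m, τ = 140 × 3.9 = 546 N·m clockwise.
Hanging mass: 27 × 10 = 270 N down at 3.6 m → arm 3.6 m, τ = 270 × 3.6 = 972 N·m clockwise.
Battery pack: 18 × 10 = 180 N down at 4.4 m → arm 4.4 m, τ = 180 × 4.4 = 792 N·m clockwise.
Total clockwise load moment = 2555 N·m.
The cable tension T acts at 4.9 m; only its component perpendicular to the rod, T sinθ, produces torque. sin 49° = 0.7547.
Setting net torque to zero: T × 4.9 × 0.7547 = 2555 → T = 2555 / 3.698 = 691 N.

T ≈ 691 N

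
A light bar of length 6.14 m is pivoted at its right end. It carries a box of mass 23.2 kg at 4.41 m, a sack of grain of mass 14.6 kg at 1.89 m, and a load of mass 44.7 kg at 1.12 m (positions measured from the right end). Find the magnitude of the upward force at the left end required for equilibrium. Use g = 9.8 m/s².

Taking torques about the right end:
Box: 23.2 × 9.8 = 227.4 N down at 4.41 m → arm 4.41 m, τ = 227.4 × 4.41 = 1003 N·m counterclockwise.
Sack of grain: 14.6 × 9.8 = 143.1 N down at 1.89 m → arm 1.89 m, τ = 143.1 × 1.89 = 270.5 N·m counterclockwise.
Load: 44.7 × 9.8 = 438.1 N down at 1.12 m → arm 1.12 m, τ = 438.1 × 1.12 = 490.7 N·m counterclockwise.
Net moment of the loads = 1764 N·m counterclockwise.
The upward force F acts at the left end, arm 6.14 m, giving F × 6.14 clockwise.
Balancing moments: F × 6.14 = 1764, giving F = 1764 / 6.14 = 287 N.

F ≈ 287 N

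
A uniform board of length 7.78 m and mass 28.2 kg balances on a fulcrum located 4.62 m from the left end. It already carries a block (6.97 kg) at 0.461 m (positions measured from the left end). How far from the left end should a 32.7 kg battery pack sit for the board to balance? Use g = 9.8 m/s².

About the fulcrum (at 4.62 m from the left end):
Beam weight: 28.2 × 9.8 = 276.4 N down at 3.89 m → arm 0.73 m, τ = 276.4 × 0.73 = 201.8 N·m counterclockwise.
Block: 6.97 × 9.8 = 68.31 N down at 0.461 m → arm 4.159 m, τ = 68.31 × 4.159 = 284.1 N·m counterclockwise.
Net moment of existing loads = 485.9 N·m counterclockwise.
The battery pack weighs 32.7 × 9.8 = 320.5 N and must supply an equal clockwise moment, so its lever arm about the fulcrum is 485.9 / 320.5 = 1.52 m.
That puts it at 4.62 + 1.52 = 6.14 m from the left end.

x ≈ 6.14 m from the left end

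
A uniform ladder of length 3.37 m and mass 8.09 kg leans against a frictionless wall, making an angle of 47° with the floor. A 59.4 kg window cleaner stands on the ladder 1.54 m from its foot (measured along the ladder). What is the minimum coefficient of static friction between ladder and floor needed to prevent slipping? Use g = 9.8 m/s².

μ_min ≈ 0.431

Choose the foot of the ladder as the axis so the floor normal and friction both act there and drop out.
Ladder weight 8.09×9.8 = 79.28 N acts at 1.685 m along the ladder; its horizontal arm is 1.685·cos47° = 1.149 m → τ = 91.09 N·m clockwise.
Window cleaner: 59.4×9.8 = 582.1 N at 1.54 m → arm 1.05 m → τ = 611.2 N·m clockwise.
Wall normal N acts horizontally at the top; its moment arm is the height L sinθ = 3.37·sin47° = 2.465 m, counterclockwise.
For rotational equilibrium, N × 2.465 = 702.3, so N = 284.9 N.
ΣFx = 0 ⇒ f = N_wall = 284.9 N. ΣFy = 0 ⇒ N_floor = 661.4 N.
μ_min = f / N_floor = 284.9 / 661.4 = 0.431.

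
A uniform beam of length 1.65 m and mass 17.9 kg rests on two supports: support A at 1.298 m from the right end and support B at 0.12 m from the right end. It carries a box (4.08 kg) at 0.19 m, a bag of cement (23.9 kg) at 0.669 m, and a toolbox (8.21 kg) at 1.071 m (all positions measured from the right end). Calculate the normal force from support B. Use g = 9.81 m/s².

R_B ≈ 249 N

Taking torques about support A:
Beam weight: 17.9 × 9.81 = 175.6 N down at 0.825 m → arm 0.473 m, τ = 175.6 × 0.473 = 83.06 N·m clockwise.
Box: 4.08 × 9.81 = 40.02 N down at 0.19 m → arm 1.108 m, τ = 40.02 × 1.108 = 44.34 N·m clockwise.
Bag of cement: 23.9 × 9.81 = 234.5 N down at 0.669 m → arm 0.629 m, τ = 234.5 × 0.629 = 147.5 N·m clockwise.
Toolbox: 8.21 × 9.81 = 80.54 N down at 1.071 m → arm 0.227 m, τ = 80.54 × 0.227 = 18.28 N·m clockwise.
Net load moment about support A = 293.2 N·m clockwise.
Reaction R at support B is upward at 0.12 m, arm 1.178 m → moment R × 1.178 counterclockwise.
Στ = 0 ⇒ R × 1.178 = 293.2 ⇒ R = 249 N.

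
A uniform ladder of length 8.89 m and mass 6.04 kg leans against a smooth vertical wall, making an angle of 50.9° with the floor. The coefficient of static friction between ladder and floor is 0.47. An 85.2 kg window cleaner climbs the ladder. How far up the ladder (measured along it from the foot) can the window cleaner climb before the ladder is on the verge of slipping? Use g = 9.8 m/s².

d ≈ 5.19 m

Sum moments about the foot of the ladder (the floor normal and friction both act there and drop out).
Ladder weight 6.04×9.8 = 59.19 N acts at 4.445 m along the ladder; its horizontal arm is 4.445·cos50.9° = 2.803 m → τ = 165.9 N·m clockwise.
Window cleaner weight 85.2×9.8 = 835 N at distance d → arm d·cos50.9° → τ = 835·d·0.6307 clockwise.
Wall normal N at the top has arm L sinθ = 6.899 m counterclockwise, so Στ = 0 gives N·6.899 = 165.9 + 526.6·d.
ΣFy = 0 ⇒ N_floor = 894.2 N, so the maximum friction is μ_s·N_floor = 0.47×894.2 = 420.3 N. ΣFx = 0 ⇒ N_wall = f, so at the slipping point N = 420.3 N.
Substituting: 420.3×6.899 = 165.9 + 526.6·d ⇒ d = (2900 − 165.9) / 526.6 = 5.19 m.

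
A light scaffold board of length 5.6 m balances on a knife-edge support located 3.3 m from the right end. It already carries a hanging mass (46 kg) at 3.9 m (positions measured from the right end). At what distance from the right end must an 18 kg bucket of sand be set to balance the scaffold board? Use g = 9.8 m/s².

x ≈ 1.77 m from the right end

Sum moments about the knife-edge support (at 3.3 m from the right end) (the support reaction has zero arm there).
Hanging mass: 46 × 9.8 = 450.8 N down at 3.9 m → arm 0.6 m, τ = 450.8 × 0.6 = 270.5 N·m counterclockwise.
Net moment of existing loads = 270.5 N·m counterclockwise.
The bucket of sand weighs 18 × 9.8 = 176.4 N and must supply an equal clockwise moment, so its lever arm about the knife-edge support is 270.5 / 176.4 = 1.53 m.
That puts it at 3.3 − 1.53 = 1.77 m from the right end.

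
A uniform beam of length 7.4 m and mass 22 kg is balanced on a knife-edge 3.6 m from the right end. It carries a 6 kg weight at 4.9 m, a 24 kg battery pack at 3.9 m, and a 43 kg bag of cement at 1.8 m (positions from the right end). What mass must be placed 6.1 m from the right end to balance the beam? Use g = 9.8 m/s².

Choose the knife-edge (at 3.6 m from the right end) as the axis so the support reaction has zero arm there.
Beam weight: 22 × 9.8 = 215.6 N down at 3.7 m → arm 0.1 m, τ = 215.6 × 0.1 = 21.56 N·m counterclockwise.
Weight: 6 × 9.8 = 58.8 N down at 4.9 m → arm 1.3 m, τ = 58.8 × 1.3 = 76.44 N·m counterclockwise.
Battery pack: 24 × 9.8 = 235.2 N down at 3.9 m → arm 0.3 m, τ = 235.2 × 0.3 = 70.56 N·m counterclockwise.
Bag of cement: 43 × 9.8 = 421.4 N down at 1.8 m → arm 1.8 m, τ = 421.4 × 1.8 = 758.5 N·m clockwise.
Net moment of known loads = 589.9 N·m clockwise.
An unknown mass m at 6.1 m has arm 2.5 m; its moment is m·g·2.5 counterclockwise.
For rotational equilibrium, m × 9.8 × 2.5 = 589.9, so m = 589.9 / (9.8 × 2.5) = 24.1 kg.

m ≈ 24.1 kg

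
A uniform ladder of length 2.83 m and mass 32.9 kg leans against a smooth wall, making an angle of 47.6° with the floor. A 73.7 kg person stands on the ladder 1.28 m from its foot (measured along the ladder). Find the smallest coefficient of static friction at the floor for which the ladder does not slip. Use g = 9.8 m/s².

Sum moments about the foot of the ladder (the floor normal and friction both act there and drop out).
Ladder weight 32.9×9.8 = 322.4 N acts at 1.415 m along the ladder; its horizontal arm is 1.415·cos47.6° = 0.9541 m → τ = 307.6 N·m clockwise.
Person: 73.7×9.8 = 722.3 N at 1.28 m → arm 0.8631 m → τ = 623.4 N·m clockwise.
Wall normal N acts horizontally at the top; its moment arm is the height L sinθ = 2.83·sin47.6° = 2.09 m, counterclockwise.
Balancing moments: N × 2.09 = 931, giving N = 445.5 N.
ΣFx = 0 ⇒ f = N_wall = 445.5 N. ΣFy = 0 ⇒ N_floor = 1045 N.
μ_min = f / N_floor = 445.5 / 1045 = 0.426.

μ_min ≈ 0.426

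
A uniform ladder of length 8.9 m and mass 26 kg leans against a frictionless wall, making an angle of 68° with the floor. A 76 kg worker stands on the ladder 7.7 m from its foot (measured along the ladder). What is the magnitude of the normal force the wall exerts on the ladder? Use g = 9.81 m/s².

Taking torques about the foot of the ladder:
Ladder weight 26×9.81 = 255.1 N acts at 4.45 m along the ladder; its horizontal arm is 4.45·cos68° = 1.667 m → τ = 425.3 N·m clockwise.
Worker: 76×9.81 = 745.6 N at 7.7 m → arm 2.884 m → τ = 2150 N·m clockwise.
Wall normal N acts horizontally at the top; its moment arm is the height L sinθ = 8.9·sin68° = 8.252 m, counterclockwise.
For rotational equilibrium, N × 8.252 = 2575, so N = 312 N.

N_wall ≈ 312 N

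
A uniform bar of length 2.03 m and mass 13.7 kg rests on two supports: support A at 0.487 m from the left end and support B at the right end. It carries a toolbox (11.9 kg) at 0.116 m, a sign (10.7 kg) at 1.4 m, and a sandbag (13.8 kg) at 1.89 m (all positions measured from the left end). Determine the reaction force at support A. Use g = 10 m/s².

Choose support B as the axis so its reaction then has zero moment arm.
Beam weight: 13.7 × 10 = 137 N down at 1.015 m → arm 1.015 m, τ = 137 × 1.015 = 139.1 N·m counterclockwise.
Toolbox: 11.9 × 10 = 119 N down at 0.116 m → arm 1.914 m, τ = 119 × 1.914 = 227.8 N·m counterclockwise.
Sign: 10.7 × 10 = 107 N down at 1.4 m → arm 0.63 m, τ = 107 × 0.63 = 67.41 N·m counterclockwise.
Sandbag: 13.8 × 10 = 138 N down at 1.89 m → arm 0.14 m, τ = 138 × 0.14 = 19.32 N·m counterclockwise.
Net load moment about support B = 453.6 N·m counterclockwise.
Reaction R at support A is upward at 0.487 m, arm 1.543 m → moment R × 1.543 clockwise.
For rotational equilibrium, R × 1.543 = 453.6, so R = 294 N.

R_A ≈ 294 N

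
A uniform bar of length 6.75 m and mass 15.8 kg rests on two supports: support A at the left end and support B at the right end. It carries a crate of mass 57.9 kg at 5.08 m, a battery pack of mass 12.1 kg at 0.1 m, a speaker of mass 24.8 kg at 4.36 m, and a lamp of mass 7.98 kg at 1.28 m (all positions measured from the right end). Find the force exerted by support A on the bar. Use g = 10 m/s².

About support B:
Beam weight: 15.8 × 10 = 158 N down at 3.375 m → arm 3.375 m, τ = 158 × 3.375 = 533.2 N·m counterclockwise.
Crate: 57.9 × 10 = 579 N down at 5.08 m → arm 5.08 m, τ = 579 × 5.08 = 2941 N·m counterclockwise.
Battery pack: 12.1 × 10 = 121 N down at 0.1 m → arm 0.1 m, τ = 121 × 0.1 = 12.1 N·m counterclockwise.
Speaker: 24.8 × 10 = 248 N down at 4.36 m → arm 4.36 m, τ = 248 × 4.36 = 1081 N·m counterclockwise.
Lamp: 7.98 × 10 = 79.8 N down at 1.28 m → arm 1.28 m, τ = 79.8 × 1.28 = 102.1 N·m counterclockwise.
Net load moment about support B = 4669 N·m counterclockwise.
Reaction R at support A is upward at 6.75 m, arm 6.75 m → moment R × 6.75 clockwise.
Setting net torque to zero: R × 6.75 = 4669 → R = 692 N.

R_A ≈ 692 N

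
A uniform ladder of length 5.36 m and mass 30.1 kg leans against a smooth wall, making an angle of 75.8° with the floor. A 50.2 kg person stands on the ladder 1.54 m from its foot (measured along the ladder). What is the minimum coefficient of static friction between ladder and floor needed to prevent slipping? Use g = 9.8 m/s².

Taking torques about the foot of the ladder:
Ladder weight 30.1×9.8 = 295 N acts at 2.68 m along the ladder; its horizontal arm is 2.68·cos75.8° = 0.6574 m → τ = 193.9 N·m clockwise.
Person: 50.2×9.8 = 492 N at 1.54 m → arm 0.3778 m → τ = 185.9 N·m clockwise.
Wall normal N acts horizontally at the top; its moment arm is the height L sinθ = 5.36·sin75.8° = 5.196 m, counterclockwise.
Setting net torque to zero: N × 5.196 = 379.8 → N = 73.09 N.
ΣFx = 0 ⇒ f = N_wall = 73.09 N. ΣFy = 0 ⇒ N_floor = 787 N.
μ_min = f / N_floor = 73.09 / 787 = 0.0929.

μ_min ≈ 0.0929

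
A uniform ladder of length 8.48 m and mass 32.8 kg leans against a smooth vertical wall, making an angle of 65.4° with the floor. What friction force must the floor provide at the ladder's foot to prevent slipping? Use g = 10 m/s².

Taking torques about the foot of the ladder:
Ladder weight 32.8×10 = 328 N acts at 4.24 m along the ladder; its horizontal arm is 4.24·cos65.4° = 1.765 m → τ = 578.9 N·m clockwise.
Wall normal N acts horizontally at the top; its moment arm is the height L sinθ = 8.48·sin65.4° = 7.71 m, counterclockwise.
Setting net torque to zero: N × 7.71 = 578.9 → N = 75.1 N.
ΣFx = 0: friction at the foot balances the wall's push, so f = N_wall = 75.1 N.

f ≈ 75.1 N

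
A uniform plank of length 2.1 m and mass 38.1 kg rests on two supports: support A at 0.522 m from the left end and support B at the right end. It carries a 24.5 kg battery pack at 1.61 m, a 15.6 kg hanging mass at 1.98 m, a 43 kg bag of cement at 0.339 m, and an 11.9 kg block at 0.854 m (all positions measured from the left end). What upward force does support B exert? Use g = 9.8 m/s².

About support A:
Beam weight: 38.1 × 9.8 = 373.4 N down at 1.05 m → arm 0.528 m, τ = 373.4 × 0.528 = 197.2 N·m clockwise.
Battery pack: 24.5 × 9.8 = 240.1 N down at 1.61 m → arm 1.088 m, τ = 240.1 × 1.088 = 261.2 N·m clockwise.
Hanging mass: 15.6 × 9.8 = 152.9 N down at 1.98 m → arm 1.458 m, τ = 152.9 × 1.458 = 222.9 N·m clockwise.
Bag of cement: 43 × 9.8 = 421.4 N down at 0.339 m → arm 0.183 m, τ = 421.4 × 0.183 = 77.12 N·m counterclockwise.
Block: 11.9 × 9.8 = 116.6 N down at 0.854 m → arm 0.332 m, τ = 116.6 × 0.332 = 38.71 N·m clockwise.
Net load moment about support A = 642.9 N·m clockwise.
Reaction R at support B is upward at 2.1 m, arm 1.578 m → moment R × 1.578 counterclockwise.
Στ = 0 ⇒ R × 1.578 = 642.9 ⇒ R = 407 N.

R_B ≈ 407 N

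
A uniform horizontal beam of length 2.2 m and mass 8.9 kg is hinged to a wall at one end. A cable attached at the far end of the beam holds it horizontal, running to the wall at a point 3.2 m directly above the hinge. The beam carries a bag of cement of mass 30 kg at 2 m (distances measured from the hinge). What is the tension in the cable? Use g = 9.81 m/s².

T ≈ 378 N

Choose the hinge as the axis so the unknown hinge reaction has zero arm there.
Beam weight: 8.9 × 9.81 = 87.31 N down at 1.1 m → arm 1.1 m, τ = 87.31 × 1.1 = 96.04 N·m clockwise.
Bag of cement: 30 × 9.81 = 294.3 N down at 2 m → arm 2 m, τ = 294.3 × 2 = 588.6 N·m clockwise.
Total clockwise load moment = 684.6 N·m.
The cable tension T acts at 2.2 m; only its component perpendicular to the beam, T sinθ, produces torque. sinθ = h/√(h²+d²) = 3.2/√(3.2²+2.2²) = 0.824.
Στ = 0 ⇒ T × 2.2 × 0.824 = 684.6 ⇒ T = 684.6 / 1.813 = 378 N.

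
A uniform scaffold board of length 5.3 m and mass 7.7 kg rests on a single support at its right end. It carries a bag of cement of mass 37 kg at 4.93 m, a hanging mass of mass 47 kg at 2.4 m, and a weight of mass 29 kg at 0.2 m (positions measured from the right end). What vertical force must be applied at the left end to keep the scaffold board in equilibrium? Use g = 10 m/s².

F ≈ 606 N

About the right end:
Beam weight: 7.7 × 10 = 77 N down at 2.65 m → arm 2.65 m, τ = 77 × 2.65 = 204 N·m counterclockwise.
Bag of cement: 37 × 10 = 370 N down at 4.93 m → arm 4.93 m, τ = 370 × 4.93 = 1824 N·m counterclockwise.
Hanging mass: 47 × 10 = 470 N down at 2.4 m → arm 2.4 m, τ = 470 × 2.4 = 1128 N·m counterclockwise.
Weight: 29 × 10 = 290 N down at 0.2 m → arm 0.2 m, τ = 290 × 0.2 = 58 N·m counterclockwise.
Net moment of the loads = 3214 N·m counterclockwise.
The upward force F acts at the left end, arm 5.3 m, giving F × 5.3 clockwise.
Setting net torque to zero: F × 5.3 = 3214 → F = 3214 / 5.3 = 606 N.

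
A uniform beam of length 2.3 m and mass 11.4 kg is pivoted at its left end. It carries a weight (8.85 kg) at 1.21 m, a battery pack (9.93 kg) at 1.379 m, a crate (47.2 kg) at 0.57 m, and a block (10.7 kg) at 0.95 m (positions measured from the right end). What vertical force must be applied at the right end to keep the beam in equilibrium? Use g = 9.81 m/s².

F ≈ 546 N

Take moments about the left end.
Beam weight: 11.4 × 9.81 = 111.8 N down at 1.15 m → arm 1.15 m, τ = 111.8 × 1.15 = 128.6 N·m clockwise.
Weight: 8.85 × 9.81 = 86.82 N down at 1.21 m → arm 1.09 m, τ = 86.82 × 1.09 = 94.63 N·m clockwise.
Battery pack: 9.93 × 9.81 = 97.41 N down at 1.379 m → arm 0.921 m, τ = 97.41 × 0.921 = 89.71 N·m clockwise.
Crate: 47.2 × 9.81 = 463 N down at 0.57 m → arm 1.73 m, τ = 463 × 1.73 = 801 N·m clockwise.
Block: 10.7 × 9.81 = 105 N down at 0.95 m → arm 1.35 m, τ = 105 × 1.35 = 141.8 N·m clockwise.
Net moment of the loads = 1256 N·m clockwise.
The upward force F acts at the right end, arm 2.3 m, giving F × 2.3 counterclockwise.
Setting net torque to zero: F × 2.3 = 1256 → F = 1256 / 2.3 = 546 N.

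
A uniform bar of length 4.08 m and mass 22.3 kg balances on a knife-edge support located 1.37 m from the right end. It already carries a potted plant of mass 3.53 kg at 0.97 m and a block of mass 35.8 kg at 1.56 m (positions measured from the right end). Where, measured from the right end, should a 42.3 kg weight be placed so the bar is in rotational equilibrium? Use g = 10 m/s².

Taking torques about the knife-edge support (at 1.37 m from the right end):
Beam weight: 22.3 × 10 = 223 N down at 2.04 m → arm 0.67 m, τ = 223 × 0.67 = 149.4 N·m counterclockwise.
Potted plant: 3.53 × 10 = 35.3 N down at 0.97 m → arm 0.4 m, τ = 35.3 × 0.4 = 14.12 N·m clockwise.
Block: 35.8 × 10 = 358 N down at 1.56 m → arm 0.19 m, τ = 358 × 0.19 = 68.02 N·m counterclockwise.
Net moment of existing loads = 203.3 N·m counterclockwise.
The weight weighs 42.3 × 10 = 423 N and must supply an equal clockwise moment, so its lever arm about the knife-edge support is 203.3 / 423 = 0.481 m.
That puts it at 1.37 − 0.481 = 0.889 m from the right end.

x ≈ 0.889 m from the right end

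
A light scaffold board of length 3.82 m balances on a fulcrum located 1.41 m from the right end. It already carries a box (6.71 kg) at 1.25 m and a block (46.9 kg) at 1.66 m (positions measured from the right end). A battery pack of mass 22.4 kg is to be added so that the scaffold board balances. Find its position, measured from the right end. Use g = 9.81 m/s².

Taking torques about the fulcrum (at 1.41 m from the right end):
Box: 6.71 × 9.81 = 65.83 N down at 1.25 m → arm 0.16 m, τ = 65.83 × 0.16 = 10.53 N·m clockwise.
Block: 46.9 × 9.81 = 460.1 N down at 1.66 m → arm 0.25 m, τ = 460.1 × 0.25 = 115 N·m counterclockwise.
Net moment of existing loads = 104.5 N·m counterclockwise.
The battery pack weighs 22.4 × 9.81 = 219.7 N and must supply an equal clockwise moment, so its lever arm about the fulcrum is 104.5 / 219.7 = 0.476 m.
That puts it at 1.41 − 0.476 = 0.934 m from the right end.

x ≈ 0.934 m from the right end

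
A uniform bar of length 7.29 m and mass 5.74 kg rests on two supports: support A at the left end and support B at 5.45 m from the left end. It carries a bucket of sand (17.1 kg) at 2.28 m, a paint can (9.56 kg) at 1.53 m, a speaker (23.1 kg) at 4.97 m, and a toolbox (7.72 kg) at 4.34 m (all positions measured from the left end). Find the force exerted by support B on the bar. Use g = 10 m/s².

R_B ≈ 409 N

About support A:
Beam weight: 5.74 × 10 = 57.4 N down at 3.645 m → arm 3.645 m, τ = 57.4 × 3.645 = 209.2 N·m clockwise.
Bucket of sand: 17.1 × 10 = 171 N down at 2.28 m → arm 2.28 m, τ = 171 × 2.28 = 389.9 N·m clockwise.
Paint can: 9.56 × 10 = 95.6 N down at 1.53 m → arm 1.53 m, τ = 95.6 × 1.53 = 146.3 N·m clockwise.
Speaker: 23.1 × 10 = 231 N down at 4.97 m → arm 4.97 m, τ = 231 × 4.97 = 1148 N·m clockwise.
Toolbox: 7.72 × 10 = 77.2 N down at 4.34 m → arm 4.34 m, τ = 77.2 × 4.34 = 335 N·m clockwise.
Net load moment about support A = 2228 N·m clockwise.
Reaction R at support B is upward at 5.45 m, arm 5.45 m → moment R × 5.45 counterclockwise.
For rotational equilibrium, R × 5.45 = 2228, so R = 409 N.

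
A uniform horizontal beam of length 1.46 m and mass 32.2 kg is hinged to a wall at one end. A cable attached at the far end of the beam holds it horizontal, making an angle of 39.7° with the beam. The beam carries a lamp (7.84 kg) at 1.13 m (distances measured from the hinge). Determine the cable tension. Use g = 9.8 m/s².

Choose the hinge as the axis so the unknown hinge reaction has zero arm there.
Beam weight: 32.2 × 9.8 = 315.6 N down at 0.73 m → arm 0.73 m, τ = 315.6 × 0.73 = 230.4 N·m clockwise.
Lamp: 7.84 × 9.8 = 76.83 N down at 1.13 m → arm 1.13 m, τ = 76.83 × 1.13 = 86.82 N·m clockwise.
Total clockwise load moment = 317.2 N·m.
The cable tension T acts at 1.46 m; only its component perpendicular to the beam, T sinθ, produces torque. sin 39.7° = 0.6388.
Balancing moments: T × 1.46 × 0.6388 = 317.2, giving T = 317.2 / 0.9326 = 340 N.

T ≈ 340 N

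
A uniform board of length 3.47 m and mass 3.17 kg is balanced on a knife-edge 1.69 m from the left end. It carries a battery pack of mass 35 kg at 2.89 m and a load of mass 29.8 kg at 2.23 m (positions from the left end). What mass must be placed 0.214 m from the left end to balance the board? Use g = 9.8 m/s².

m ≈ 39.5 kg

Taking torques about the knife-edge (at 1.69 m from the left end):
Beam weight: 3.17 × 9.8 = 31.07 N down at 1.735 m → arm 0.045 m, τ = 31.07 × 0.045 = 1.398 N·m clockwise.
Battery pack: 35 × 9.8 = 343 N down at 2.89 m → arm 1.2 m, τ = 343 × 1.2 = 411.6 N·m clockwise.
Load: 29.8 × 9.8 = 292 N down at 2.23 m → arm 0.54 m, τ = 292 × 0.54 = 157.7 N·m clockwise.
Net moment of known loads = 570.7 N·m clockwise.
An unknown mass m at 0.214 m has arm 1.476 m; its moment is m·g·1.476 counterclockwise.
Setting net torque to zero: m × 9.8 × 1.476 = 570.7 → m = 570.7 / (9.8 × 1.476) = 39.5 kg.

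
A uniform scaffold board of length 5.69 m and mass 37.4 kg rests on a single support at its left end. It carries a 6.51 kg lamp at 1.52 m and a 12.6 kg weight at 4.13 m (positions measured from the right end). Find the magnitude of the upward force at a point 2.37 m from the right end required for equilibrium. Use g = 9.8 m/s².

Take moments about the left end.
Beam weight: 37.4 × 9.8 = 366.5 N down at 2.845 m → arm 2.845 m, τ = 366.5 × 2.845 = 1043 N·m clockwise.
Lamp: 6.51 × 9.8 = 63.8 N down at 1.52 m → arm 4.17 m, τ = 63.8 × 4.17 = 266 N·m clockwise.
Weight: 12.6 × 9.8 = 123.5 N down at 4.13 m → arm 1.56 m, τ = 123.5 × 1.56 = 192.7 N·m clockwise.
Net moment of the loads = 1502 N·m clockwise.
The upward force F acts at a point 2.37 m from the right end, arm 3.32 m, giving F × 3.32 counterclockwise.
Στ = 0 ⇒ F × 3.32 = 1502 ⇒ F = 1502 / 3.32 = 452 N.

F ≈ 452 N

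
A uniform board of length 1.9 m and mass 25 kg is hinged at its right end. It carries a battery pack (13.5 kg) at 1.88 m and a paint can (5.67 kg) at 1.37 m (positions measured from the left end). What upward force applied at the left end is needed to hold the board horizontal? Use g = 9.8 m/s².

Taking torques about the right end:
Beam weight: 25 × 9.8 = 245 N down at 0.95 m → arm 0.95 m, τ = 245 × 0.95 = 232.8 N·m counterclockwise.
Battery pack: 13.5 × 9.8 = 132.3 N down at 1.88 m → arm 0.02 m, τ = 132.3 × 0.02 = 2.646 N·m counterclockwise.
Paint can: 5.67 × 9.8 = 55.57 N down at 1.37 m → arm 0.53 m, τ = 55.57 × 0.53 = 29.45 N·m counterclockwise.
Net moment of the loads = 264.9 N·m counterclockwise.
The upward force F acts at the left end, arm 1.9 m, giving F × 1.9 clockwise.
Setting net torque to zero: F × 1.9 = 264.9 → F = 264.9 / 1.9 = 139 N.

F ≈ 139 N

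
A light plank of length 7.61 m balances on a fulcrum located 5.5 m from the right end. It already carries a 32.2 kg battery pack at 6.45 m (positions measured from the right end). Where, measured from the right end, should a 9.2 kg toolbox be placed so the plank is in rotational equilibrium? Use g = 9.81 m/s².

x ≈ 2.17 m from the right end

Sum moments about the fulcrum (at 5.5 m from the right end) (the support reaction has zero arm there).
Battery pack: 32.2 × 9.81 = 315.9 N down at 6.45 m → arm 0.95 m, τ = 315.9 × 0.95 = 300.1 N·m counterclockwise.
Net moment of existing loads = 300.1 N·m counterclockwise.
The toolbox weighs 9.2 × 9.81 = 90.25 N and must supply an equal clockwise moment, so its lever arm about the fulcrum is 300.1 / 90.25 = 3.33 m.
That puts it at 5.5 − 3.33 = 2.17 m from the right end.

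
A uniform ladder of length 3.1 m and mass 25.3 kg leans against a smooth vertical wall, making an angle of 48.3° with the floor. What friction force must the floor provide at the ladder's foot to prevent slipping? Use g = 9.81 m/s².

Taking torques about the foot of the ladder:
Ladder weight 25.3×9.81 = 248.2 N acts at 1.55 m along the ladder; its horizontal arm is 1.55·cos48.3° = 1.031 m → τ = 255.9 N·m clockwise.
Wall normal N acts horizontally at the top; its moment arm is the height L sinθ = 3.1·sin48.3° = 2.315 m, counterclockwise.
Balancing moments: N × 2.315 = 255.9, giving N = 111 N.
ΣFx = 0: friction at the foot balances the wall's push, so f = N_wall = 111 N.

f ≈ 111 N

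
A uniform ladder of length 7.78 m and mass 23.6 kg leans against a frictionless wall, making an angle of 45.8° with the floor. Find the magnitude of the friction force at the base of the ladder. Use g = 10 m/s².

Taking torques about the foot of the ladder:
Ladder weight 23.6×10 = 236 N acts at 3.89 m along the ladder; its horizontal arm is 3.89·cos45.8° = 2.712 m → τ = 640 N·m clockwise.
Wall normal N acts horizontally at the top; its moment arm is the height L sinθ = 7.78·sin45.8° = 5.578 m, counterclockwise.
Στ = 0 ⇒ N × 5.578 = 640 ⇒ N = 115 N.
ΣFx = 0: friction at the foot balances the wall's push, so f = N_wall = 115 N.

f ≈ 115 N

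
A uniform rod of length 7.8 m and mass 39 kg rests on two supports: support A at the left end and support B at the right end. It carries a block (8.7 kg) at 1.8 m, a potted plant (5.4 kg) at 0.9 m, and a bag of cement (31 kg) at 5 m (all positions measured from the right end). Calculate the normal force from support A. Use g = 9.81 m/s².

Take moments about support B.
Beam weight: 39 × 9.81 = 382.6 N down at 3.9 m → arm 3.9 m, τ = 382.6 × 3.9 = 1492 N·m counterclockwise.
Block: 8.7 × 9.81 = 85.35 N down at 1.8 m → arm 1.8 m, τ = 85.35 × 1.8 = 153.6 N·m counterclockwise.
Potted plant: 5.4 × 9.81 = 52.97 N down at 0.9 m → arm 0.9 m, τ = 52.97 × 0.9 = 47.67 N·m counterclockwise.
Bag of cement: 31 × 9.81 = 304.1 N down at 5 m → arm 5 m, τ = 304.1 × 5 = 1520 N·m counterclockwise.
Net load moment about support B = 3213 N·m counterclockwise.
Reaction R at support A is upward at 7.8 m, arm 7.8 m → moment R × 7.8 clockwise.
Balancing moments: R × 7.8 = 3213, giving R = 412 N.

R_A ≈ 412 N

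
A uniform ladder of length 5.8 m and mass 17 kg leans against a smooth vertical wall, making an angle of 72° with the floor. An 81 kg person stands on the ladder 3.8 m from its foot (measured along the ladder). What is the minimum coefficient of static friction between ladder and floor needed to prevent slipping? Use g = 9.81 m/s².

μ_min ≈ 0.204

Sum moments about the foot of the ladder (the floor normal and friction both act there and drop out).
Ladder weight 17×9.81 = 166.8 N acts at 2.9 m along the ladder; its horizontal arm is 2.9·cos72° = 0.8961 m → τ = 149.5 N·m clockwise.
Person: 81×9.81 = 794.6 N at 3.8 m → arm 1.174 m → τ = 932.9 N·m clockwise.
Wall normal N acts horizontally at the top; its moment arm is the height L sinθ = 5.8·sin72° = 5.516 m, counterclockwise.
Στ = 0 ⇒ N × 5.516 = 1082 ⇒ N = 196.2 N.
ΣFx = 0 ⇒ f = N_wall = 196.2 N. ΣFy = 0 ⇒ N_floor = 961.4 N.
μ_min = f / N_floor = 196.2 / 961.4 = 0.204.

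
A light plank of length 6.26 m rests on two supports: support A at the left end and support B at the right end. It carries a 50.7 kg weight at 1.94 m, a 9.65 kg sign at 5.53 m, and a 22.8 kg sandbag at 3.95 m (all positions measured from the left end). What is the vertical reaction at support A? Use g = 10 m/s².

Taking torques about support B:
Weight: 50.7 × 10 = 507 N down at 1.94 m → arm 4.32 m, τ = 507 × 4.32 = 2190 N·m counterclockwise.
Sign: 9.65 × 10 = 96.5 N down at 5.53 m → arm 0.73 m, τ = 96.5 × 0.73 = 70.44 N·m counterclockwise.
Sandbag: 22.8 × 10 = 228 N down at 3.95 m → arm 2.31 m, τ = 228 × 2.31 = 526.7 N·m counterclockwise.
Net load moment about support B = 2787 N·m counterclockwise.
Reaction R at support A is upward at 0 m, arm 6.26 m → moment R × 6.26 clockwise.
For rotational equilibrium, R × 6.26 = 2787, so R = 445 N.

R_A ≈ 445 N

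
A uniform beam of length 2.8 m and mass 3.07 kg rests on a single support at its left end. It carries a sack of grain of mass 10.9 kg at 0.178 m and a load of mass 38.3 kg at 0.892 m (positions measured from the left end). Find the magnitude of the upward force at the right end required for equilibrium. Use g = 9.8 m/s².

F ≈ 141 N

Sum moments about the left end (the unknown pivot reaction has zero arm there).
Beam weight: 3.07 × 9.8 = 30.09 N down at 1.4 m → arm 1.4 m, τ = 30.09 × 1.4 = 42.13 N·m clockwise.
Sack of grain: 10.9 × 9.8 = 106.8 N down at 0.178 m → arm 0.178 m, τ = 106.8 × 0.178 = 19.01 N·m clockwise.
Load: 38.3 × 9.8 = 375.3 N down at 0.892 m → arm 0.892 m, τ = 375.3 × 0.892 = 334.8 N·m clockwise.
Net moment of the loads = 395.9 N·m clockwise.
The upward force F acts at the right end, arm 2.8 m, giving F × 2.8 counterclockwise.
Στ = 0 ⇒ F × 2.8 = 395.9 ⇒ F = 395.9 / 2.8 = 141 N.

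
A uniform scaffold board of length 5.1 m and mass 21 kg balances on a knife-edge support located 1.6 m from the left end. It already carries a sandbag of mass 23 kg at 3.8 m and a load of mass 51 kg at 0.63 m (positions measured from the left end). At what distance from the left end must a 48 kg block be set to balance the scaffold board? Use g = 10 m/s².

About the knife-edge support (at 1.6 m from the left end):
Beam weight: 21 × 10 = 210 N down at 2.55 m → arm 0.95 m, τ = 210 × 0.95 = 199.5 N·m clockwise.
Sandbag: 23 × 10 = 230 N down at 3.8 m → arm 2.2 m, τ = 230 × 2.2 = 506 N·m clockwise.
Load: 51 × 10 = 510 N down at 0.63 m → arm 0.97 m, τ = 510 × 0.97 = 494.7 N·m counterclockwise.
Net moment of existing loads = 210.8 N·m clockwise.
The block weighs 48 × 10 = 480 N and must supply an equal counterclockwise moment, so its lever arm about the knife-edge support is 210.8 / 480 = 0.439 m.
That puts it at 1.6 − 0.439 = 1.16 m from the left end.

x ≈ 1.16 m from the left end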